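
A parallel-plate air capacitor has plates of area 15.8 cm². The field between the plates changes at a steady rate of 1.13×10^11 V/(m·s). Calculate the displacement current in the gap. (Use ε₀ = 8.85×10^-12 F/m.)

I_d = ε₀ A (dE/dt) = (8.85×10^-12)(1.58×10^-3 m²)(1.13×10^11) = 1.58×10^-3 A.

1.58×10^-3 A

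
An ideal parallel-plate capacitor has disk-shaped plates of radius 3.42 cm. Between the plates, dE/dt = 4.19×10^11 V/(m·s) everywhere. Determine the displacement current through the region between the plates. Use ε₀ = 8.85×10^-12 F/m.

With a uniform field, Φ_E = EA, so I_d = ε₀ A dE/dt = 0.0136 A.

0.0136 A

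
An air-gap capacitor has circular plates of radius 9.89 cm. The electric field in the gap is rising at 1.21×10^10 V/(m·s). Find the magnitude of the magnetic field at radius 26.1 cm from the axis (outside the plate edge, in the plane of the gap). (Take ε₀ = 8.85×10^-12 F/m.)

Through the whole plate area (πR² = 0.03073 m²), I_d = ε₀ πR² dE/dt = 3.291×10^-3 A.
For r ≥ R the full I_d is enclosed: B = μ₀ I_d/(2πr) = (4π×10^-7)(3.291×10^-3)/(2π·0.261) = 2.52×10^-9 T.

2.52×10^-9 T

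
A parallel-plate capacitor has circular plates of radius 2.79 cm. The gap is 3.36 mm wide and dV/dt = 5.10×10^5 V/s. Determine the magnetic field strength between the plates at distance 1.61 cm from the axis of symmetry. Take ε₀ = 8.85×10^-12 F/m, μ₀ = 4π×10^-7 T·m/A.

1.36×10^-11 T

dE/dt = (dV/dt)/d = 1.518×10^8 V/(m·s); I_d = ε₀(πR²)(dE/dt) = (8.85×10^-12)(2.445×10^-3)(1.518×10^8) = 3.285×10^-6 A.
For r < R the Ampère–Maxwell law gives B(2πr) = μ₀ I_d (r²/R²), so B = μ₀ I_d r/(2πR²) = (4π×10^-7)(3.285×10^-6)(0.0161)/(2π·0.0279²) = 1.36×10^-11 T.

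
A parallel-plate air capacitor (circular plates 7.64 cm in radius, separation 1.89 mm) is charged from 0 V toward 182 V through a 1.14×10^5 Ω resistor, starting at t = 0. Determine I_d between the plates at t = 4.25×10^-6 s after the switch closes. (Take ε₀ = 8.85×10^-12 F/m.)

1.03×10^-3 A

C = ε₀A/d = (8.85×10^-12)(0.01834)/(1.89×10^-3) = 8.588×10^-11 F and τ = RC = 9.790×10^-6 s. I_d in the gap equals the RC charging current.
I_d(t) = (V₀/R) e^(−t/τ) = 1.596×10^-3 · e^(−0.4341) = 1.03×10^-3 A.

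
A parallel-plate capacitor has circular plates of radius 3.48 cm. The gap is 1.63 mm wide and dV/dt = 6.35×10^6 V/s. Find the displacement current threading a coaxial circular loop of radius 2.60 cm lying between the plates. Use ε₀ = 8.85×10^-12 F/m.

dE/dt = (dV/dt)/d = 3.896×10^9 V/(m·s); I_d = ε₀(πR²)(dE/dt) = (8.85×10^-12)(3.805×10^-3)(3.896×10^9) = 1.312×10^-4 A.
The field is uniform, so I_d,enc = I_d (r/R)² = (1.312×10^-4)(2.60/3.48)² = 7.32×10^-5 A.

7.32×10^-5 A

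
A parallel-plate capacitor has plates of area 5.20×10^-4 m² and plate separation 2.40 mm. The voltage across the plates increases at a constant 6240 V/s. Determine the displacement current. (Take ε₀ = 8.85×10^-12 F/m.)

The displacement current equals the charging current C dV/dt. With C = ε₀A/d = (8.85×10^-12)(5.20×10^-4)/(2.40×10^-3) = 1.917×10^-12 F, I_d = (1.917×10^-12)(6240) = 1.20×10^-8 A.

1.20×10^-8 A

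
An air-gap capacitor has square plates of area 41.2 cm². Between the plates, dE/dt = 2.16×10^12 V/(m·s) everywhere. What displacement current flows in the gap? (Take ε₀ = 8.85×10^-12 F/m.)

The displacement current is ε₀ times dΦ_E/dt = ε₀ A dE/dt = (8.85×10^-12)(4.12×10^-3)(2.16×10^12) = 0.0788 A.

0.0788 A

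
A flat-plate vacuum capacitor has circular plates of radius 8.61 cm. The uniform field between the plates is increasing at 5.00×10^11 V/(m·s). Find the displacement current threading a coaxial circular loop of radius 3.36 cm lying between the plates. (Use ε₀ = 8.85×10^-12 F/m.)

0.0157 A

I_d = ε₀ dΦ_E/dt = ε₀ πR² (dE/dt) = (8.85×10^-12)(0.02329)(5.00×10^11) = 0.1031 A through the full plate area.
The field is uniform, so I_d,enc = I_d (r/R)² = (0.1031)(3.36/8.61)² = 0.0157 A.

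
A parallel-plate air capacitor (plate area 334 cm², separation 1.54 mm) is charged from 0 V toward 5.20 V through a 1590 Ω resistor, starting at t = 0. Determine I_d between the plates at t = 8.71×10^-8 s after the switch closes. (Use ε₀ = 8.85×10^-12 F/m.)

With C = ε₀A/d = (8.85×10^-12)(0.0334)/(1.54×10^-3) = 1.919×10^-10 F, the time constant is τ = RC = 3.051×10^-7 s, so t/τ = 0.2855 and e^(−t/τ) = 0.7516.
I_d = I_cond = (V₀/R) e^(−t/τ) = (3.270×10^-3)(0.7516) = 2.46×10^-3 A.

2.46×10^-3 A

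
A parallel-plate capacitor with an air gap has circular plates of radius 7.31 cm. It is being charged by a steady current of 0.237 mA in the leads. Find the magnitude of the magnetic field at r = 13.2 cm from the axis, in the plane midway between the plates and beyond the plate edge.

3.59×10^-10 T

By continuity the displacement current in the gap matches the conduction current: I_d = 2.37×10^-4 A.
Outside the plates the loop encloses all of I_d, so B·2πr = μ₀ I_d and B = 3.59×10^-10 T.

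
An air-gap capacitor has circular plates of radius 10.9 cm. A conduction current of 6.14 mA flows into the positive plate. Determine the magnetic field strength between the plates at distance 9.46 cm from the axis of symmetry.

9.78×10^-9 T

By continuity the displacement current in the gap matches the conduction current: I_d = 6.14×10^-3 A.
∮B·dl = μ₀ I_d,enc with I_d,enc = I_d r²/R² = 4.625×10^-3 A; so B = μ₀ I_d,enc/(2πr) = 9.78×10^-9 T.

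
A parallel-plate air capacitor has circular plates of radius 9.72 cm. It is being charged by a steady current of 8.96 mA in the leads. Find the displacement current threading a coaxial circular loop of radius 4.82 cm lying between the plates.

By continuity the displacement current in the gap matches the conduction current: I_d = 8.96×10^-3 A.
The field is uniform, so I_d,enc = I_d (r/R)² = (8.96×10^-3)(4.82/9.72)² = 2.20×10^-3 A.

2.20×10^-3 A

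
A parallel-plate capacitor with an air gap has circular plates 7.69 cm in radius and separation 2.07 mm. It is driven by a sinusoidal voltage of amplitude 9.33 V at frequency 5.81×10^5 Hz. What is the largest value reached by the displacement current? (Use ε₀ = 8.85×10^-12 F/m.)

The displacement current equals the conduction current C dV/dt, which peaks at C V₀ ω.
With C = ε₀A/d = (8.85×10^-12)(0.01858)/(2.07×10^-3) = 7.944×10^-11 F and ω = 2πf = 3.651×10^6 rad/s, I_d,max = (7.944×10^-11)(9.33)(3.651×10^6) = 2.71×10^-3 A.

2.71×10^-3 A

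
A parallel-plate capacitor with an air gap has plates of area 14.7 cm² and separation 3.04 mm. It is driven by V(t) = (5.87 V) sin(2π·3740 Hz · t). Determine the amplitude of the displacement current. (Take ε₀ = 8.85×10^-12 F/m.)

C = ε₀A/d = (8.85×10^-12)(1.47×10^-3)/(3.04×10^-3) = 4.279×10^-12 F; ω = 2πf = 2.350×10^4 rad/s.
I_d = C dV/dt, so |I_d|_max = C V₀ ω = (4.279×10^-12)(5.87)(2.350×10^4) = 5.90×10^-7 A.

5.90×10^-7 A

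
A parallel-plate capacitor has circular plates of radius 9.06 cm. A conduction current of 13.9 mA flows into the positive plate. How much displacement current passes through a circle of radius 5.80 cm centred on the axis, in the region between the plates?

5.70×10^-3 A

No conduction current crosses the gap, so I_d there equals the 0.0139 A in the leads.
The field is uniform, so I_d,enc = I_d (r/R)² = (0.0139)(5.80/9.06)² = 5.70×10^-3 A.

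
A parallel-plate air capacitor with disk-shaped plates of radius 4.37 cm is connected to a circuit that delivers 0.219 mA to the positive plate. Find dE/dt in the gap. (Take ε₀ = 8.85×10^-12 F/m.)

4.12×10^9 V/(m·s)

The displacement current between the plates equals the conduction current, I_d = 0.219 mA.
Then dE/dt = I_d/(ε₀A) = 4.12×10^9 V/(m·s).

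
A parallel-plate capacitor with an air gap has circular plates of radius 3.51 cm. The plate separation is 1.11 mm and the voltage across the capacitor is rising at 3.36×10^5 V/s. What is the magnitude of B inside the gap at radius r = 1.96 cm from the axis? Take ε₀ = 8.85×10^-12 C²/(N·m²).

I_d = C dV/dt with C = ε₀πR²/d = 3.086×10^-11 F, so I_d = (3.086×10^-11)(3.36×10^5) = 1.037×10^-5 A.
An Ampèrian loop of radius r encloses a fraction (r/R)² of I_d. Then B·2πr = μ₀ I_d (r/R)², giving B = μ₀ I_d r/(2πR²) = 3.30×10^-11 T.

3.30×10^-11 T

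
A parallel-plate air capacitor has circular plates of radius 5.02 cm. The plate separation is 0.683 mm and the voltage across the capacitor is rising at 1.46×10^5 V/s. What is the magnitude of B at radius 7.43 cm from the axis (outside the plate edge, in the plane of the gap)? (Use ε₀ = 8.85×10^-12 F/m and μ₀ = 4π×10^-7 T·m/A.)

I_d = C dV/dt with C = ε₀πR²/d = 1.026×10^-10 F, so I_d = (1.026×10^-10)(1.46×10^5) = 1.498×10^-5 A.
Outside the plates the loop encloses all of I_d, so B·2πr = μ₀ I_d and B = 4.03×10^-11 T.

4.03×10^-11 T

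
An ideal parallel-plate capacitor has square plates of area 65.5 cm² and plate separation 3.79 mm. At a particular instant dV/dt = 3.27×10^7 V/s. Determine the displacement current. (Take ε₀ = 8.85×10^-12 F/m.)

5.00×10^-4 A

E = V/d so dE/dt = (dV/dt)/d = 8.628×10^9 V/(m·s), and I_d = ε₀ A dE/dt = (8.85×10^-12)(6.55×10^-3)(8.628×10^9) = 5.00×10^-4 A.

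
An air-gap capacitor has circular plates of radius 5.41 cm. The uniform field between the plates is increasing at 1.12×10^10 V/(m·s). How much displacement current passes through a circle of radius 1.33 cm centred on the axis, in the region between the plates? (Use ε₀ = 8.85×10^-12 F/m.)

Total displacement current: I_d = ε₀(πR²)(dE/dt) = (8.85×10^-12)(9.195×10^-3)(1.12×10^10) = 9.114×10^-4 A.
Through an area πr² the displacement current is I_d·(πr²/πR²) = I_d (r/R)² = 5.51×10^-5 A.

5.51×10^-5 A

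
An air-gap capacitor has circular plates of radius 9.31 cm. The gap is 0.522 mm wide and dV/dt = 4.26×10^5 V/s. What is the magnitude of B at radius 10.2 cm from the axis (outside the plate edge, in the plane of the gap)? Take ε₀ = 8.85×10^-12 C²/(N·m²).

3.86×10^-10 T

dE/dt = (dV/dt)/d = 8.161×10^8 V/(m·s); I_d = ε₀(πR²)(dE/dt) = (8.85×10^-12)(0.02723)(8.161×10^8) = 1.967×10^-4 A.
With r > R the enclosed displacement current is the full I_d; B = μ₀ I_d / (2πr) = 3.86×10^-10 T.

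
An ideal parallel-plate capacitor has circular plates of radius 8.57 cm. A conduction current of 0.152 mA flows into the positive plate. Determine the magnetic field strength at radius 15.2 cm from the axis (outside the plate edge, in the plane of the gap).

By continuity the displacement current in the gap matches the conduction current: I_d = 1.52×10^-4 A.
Outside the plates the loop encloses all of I_d, so B·2πr = μ₀ I_d and B = 2.00×10^-10 T.

2.00×10^-10 T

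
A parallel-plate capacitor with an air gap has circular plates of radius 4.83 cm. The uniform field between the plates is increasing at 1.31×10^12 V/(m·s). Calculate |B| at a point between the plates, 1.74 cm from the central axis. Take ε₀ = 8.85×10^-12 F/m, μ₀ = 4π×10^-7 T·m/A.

1.27×10^-7 T

Total displacement current: I_d = ε₀(πR²)(dE/dt) = (8.85×10^-12)(7.329×10^-3)(1.31×10^12) = 0.08497 A.
For r < R the Ampère–Maxwell law gives B(2πr) = μ₀ I_d (r²/R²), so B = μ₀ I_d r/(2πR²) = (4π×10^-7)(0.08497)(0.0174)/(2π·0.0483²) = 1.27×10^-7 T.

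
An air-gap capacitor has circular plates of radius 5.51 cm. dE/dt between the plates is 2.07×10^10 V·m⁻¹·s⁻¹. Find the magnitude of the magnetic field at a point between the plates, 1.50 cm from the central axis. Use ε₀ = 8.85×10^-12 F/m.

1.73×10^-9 T

I_d = ε₀ dΦ_E/dt = ε₀ πR² (dE/dt) = (8.85×10^-12)(9.538×10^-3)(2.07×10^10) = 1.747×10^-3 A through the full plate area.
An Ampèrian loop of radius r encloses a fraction (r/R)² of I_d. Then B·2πr = μ₀ I_d (r/R)², giving B = μ₀ I_d r/(2πR²) = 1.73×10^-9 T.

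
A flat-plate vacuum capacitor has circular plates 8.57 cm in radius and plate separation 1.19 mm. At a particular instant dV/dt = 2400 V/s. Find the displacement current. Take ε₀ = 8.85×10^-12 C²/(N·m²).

4.12×10^-7 A

The field between the plates is E = V/d, so dE/dt = (2400)/(1.19×10^-3 m) = 2.017×10^6 V/(m·s).
I_d = ε₀ A (dE/dt) = (8.85×10^-12)(0.02307)(2.017×10^6) = 4.12×10^-7 A.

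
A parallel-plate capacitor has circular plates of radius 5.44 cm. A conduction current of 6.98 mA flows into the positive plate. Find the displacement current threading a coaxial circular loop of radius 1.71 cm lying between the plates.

6.90×10^-4 A

By continuity the displacement current in the gap matches the conduction current: I_d = 6.98×10^-3 A.
The field is uniform, so I_d,enc = I_d (r/R)² = (6.98×10^-3)(1.71/5.44)² = 6.90×10^-4 A.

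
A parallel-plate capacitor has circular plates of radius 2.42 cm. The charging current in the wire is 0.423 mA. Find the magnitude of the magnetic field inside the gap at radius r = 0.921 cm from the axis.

1.33×10^-9 T

By continuity the displacement current in the gap matches the conduction current: I_d = 4.23×10^-4 A.
∮B·dl = μ₀ I_d,enc with I_d,enc = I_d r²/R² = 6.127×10^-5 A; so B = μ₀ I_d,enc/(2πr) = 1.33×10^-9 T.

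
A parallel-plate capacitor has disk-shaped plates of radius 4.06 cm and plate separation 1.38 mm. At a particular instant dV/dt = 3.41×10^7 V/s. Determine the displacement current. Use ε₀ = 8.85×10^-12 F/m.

The field between the plates is E = V/d, so dE/dt = (3.41×10^7)/(1.38×10^-3 m) = 2.471×10^10 V/(m·s).
I_d = ε₀ A (dE/dt) = (8.85×10^-12)(5.178×10^-3)(2.471×10^10) = 1.13×10^-3 A.

1.13×10^-3 A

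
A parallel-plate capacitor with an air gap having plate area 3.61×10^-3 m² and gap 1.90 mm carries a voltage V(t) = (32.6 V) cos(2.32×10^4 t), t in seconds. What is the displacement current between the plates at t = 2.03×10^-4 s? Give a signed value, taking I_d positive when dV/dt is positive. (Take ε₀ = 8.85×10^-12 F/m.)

1.27×10^-5 A

C = ε₀A/d = (8.85×10^-12)(3.61×10^-3)/(1.90×10^-3) = 1.682×10^-11 F. dV/dt = V₀ω·−sin(ωt); at ωt = 4.7096 rad this factor is 1.000.
I_d = C dV/dt = (1.682×10^-11)(32.6)(2.32×10^4)(1.000) = 1.27×10^-5 A.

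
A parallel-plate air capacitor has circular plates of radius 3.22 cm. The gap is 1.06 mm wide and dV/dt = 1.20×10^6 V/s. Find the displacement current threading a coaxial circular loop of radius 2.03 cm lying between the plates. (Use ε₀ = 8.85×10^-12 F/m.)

1.30×10^-5 A

With E = V/d, dE/dt = 1.132×10^9 V/(m·s) and πR² = 3.257×10^-3 m², giving I_d = ε₀ πR² dE/dt = 3.263×10^-5 A.
Through an area πr² the displacement current is I_d·(πr²/πR²) = I_d (r/R)² = 1.30×10^-5 A.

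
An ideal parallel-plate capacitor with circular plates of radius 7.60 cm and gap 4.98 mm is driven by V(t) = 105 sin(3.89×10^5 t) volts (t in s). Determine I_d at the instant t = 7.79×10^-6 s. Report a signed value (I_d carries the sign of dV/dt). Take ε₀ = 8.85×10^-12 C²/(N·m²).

dV/dt = (105)(3.89×10^5)·cos(3.03031) = -4.059×10^7 V/s.
I_d = C dV/dt with C = ε₀A/d = (8.85×10^-12)(0.01815)/(4.98×10^-3) = 3.225×10^-11 F, so I_d = (3.225×10^-11)(-4.059×10^7) = -1.31×10^-3 A.

-1.31×10^-3 A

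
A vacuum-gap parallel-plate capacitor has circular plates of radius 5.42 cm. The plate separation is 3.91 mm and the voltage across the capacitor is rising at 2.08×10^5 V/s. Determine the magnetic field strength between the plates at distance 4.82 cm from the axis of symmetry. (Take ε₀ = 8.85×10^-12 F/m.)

1.43×10^-11 T

dE/dt = (dV/dt)/d = 5.320×10^7 V/(m·s); I_d = ε₀(πR²)(dE/dt) = (8.85×10^-12)(9.229×10^-3)(5.320×10^7) = 4.345×10^-6 A.
∮B·dl = μ₀ I_d,enc with I_d,enc = I_d r²/R² = 3.436×10^-6 A; so B = μ₀ I_d,enc/(2πr) = 1.43×10^-11 T.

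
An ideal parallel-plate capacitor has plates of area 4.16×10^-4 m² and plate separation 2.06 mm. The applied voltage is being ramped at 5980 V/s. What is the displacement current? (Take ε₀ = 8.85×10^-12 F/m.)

The displacement current equals the charging current C dV/dt. With C = ε₀A/d = (8.85×10^-12)(4.16×10^-4)/(2.06×10^-3) = 1.787×10^-12 F, I_d = (1.787×10^-12)(5980) = 1.07×10^-8 A.

1.07×10^-8 A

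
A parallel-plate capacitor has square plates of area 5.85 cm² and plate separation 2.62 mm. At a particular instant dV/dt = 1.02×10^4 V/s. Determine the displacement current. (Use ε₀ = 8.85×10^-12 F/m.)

2.02×10^-8 A

C = ε₀A/d = (8.85×10^-12)(5.85×10^-4)/(2.62×10^-3) = 1.976×10^-12 F.
I_d = C dV/dt = (1.976×10^-12)(1.02×10^4) = 2.02×10^-8 A.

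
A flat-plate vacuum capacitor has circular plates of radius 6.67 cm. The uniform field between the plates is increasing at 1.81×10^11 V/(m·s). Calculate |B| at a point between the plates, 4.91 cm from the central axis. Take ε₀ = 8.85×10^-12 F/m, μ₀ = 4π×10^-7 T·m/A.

I_d = ε₀ dΦ_E/dt = ε₀ πR² (dE/dt) = (8.85×10^-12)(0.01398)(1.81×10^11) = 0.02239 A through the full plate area.
For r < R the Ampère–Maxwell law gives B(2πr) = μ₀ I_d (r²/R²), so B = μ₀ I_d r/(2πR²) = (4π×10^-7)(0.02239)(0.0491)/(2π·0.0667²) = 4.94×10^-8 T.

4.94×10^-8 T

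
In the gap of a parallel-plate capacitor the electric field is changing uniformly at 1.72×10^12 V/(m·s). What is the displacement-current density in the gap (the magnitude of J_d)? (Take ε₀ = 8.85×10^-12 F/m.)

15.2 A/m²

The displacement-current density is ε₀ ∂E/∂t = (8.85×10^-12)(1.72×10^12) = 15.2 A/m².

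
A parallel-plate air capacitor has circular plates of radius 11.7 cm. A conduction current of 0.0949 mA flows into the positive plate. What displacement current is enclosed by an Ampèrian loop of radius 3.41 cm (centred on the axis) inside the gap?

Between the plates the displacement current equals the wire current: I_d = 0.0949 mA = 9.49×10^-5 A.
Since J_d is uniform, the enclosed fraction is (r/R)² = 0.08494, giving I_d,enc = 8.06×10^-6 A.

8.06×10^-6 A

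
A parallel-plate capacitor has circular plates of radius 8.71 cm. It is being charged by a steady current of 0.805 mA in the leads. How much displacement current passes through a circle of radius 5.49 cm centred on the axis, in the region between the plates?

No conduction current crosses the gap, so I_d there equals the 8.05×10^-4 A in the leads.
The field is uniform, so I_d,enc = I_d (r/R)² = (8.05×10^-4)(5.49/8.71)² = 3.20×10^-4 A.

3.20×10^-4 A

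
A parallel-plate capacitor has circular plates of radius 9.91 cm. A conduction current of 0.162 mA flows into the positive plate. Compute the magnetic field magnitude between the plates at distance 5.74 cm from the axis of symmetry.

1.89×10^-10 T

Between the plates the displacement current equals the wire current: I_d = 0.162 mA = 1.62×10^-4 A.
An Ampèrian loop of radius r encloses a fraction (r/R)² of I_d. Then B·2πr = μ₀ I_d (r/R)², giving B = μ₀ I_d r/(2πR²) = 1.89×10^-10 T.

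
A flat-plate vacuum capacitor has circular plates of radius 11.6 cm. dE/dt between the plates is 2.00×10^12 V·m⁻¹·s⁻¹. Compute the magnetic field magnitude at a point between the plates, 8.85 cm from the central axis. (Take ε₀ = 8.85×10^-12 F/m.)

Through the whole plate area (πR² = 0.04227 m²), I_d = ε₀ πR² dE/dt = 0.7482 A.
∮B·dl = μ₀ I_d,enc with I_d,enc = I_d r²/R² = 0.4355 A; so B = μ₀ I_d,enc/(2πr) = 9.84×10^-7 T.

9.84×10^-7 T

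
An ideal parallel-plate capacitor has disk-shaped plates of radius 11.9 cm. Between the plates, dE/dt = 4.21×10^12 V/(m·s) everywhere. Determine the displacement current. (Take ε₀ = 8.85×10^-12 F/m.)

1.66 A

The displacement current is ε₀ times dΦ_E/dt = ε₀ A dE/dt = (8.85×10^-12)(0.04449)(4.21×10^12) = 1.66 A.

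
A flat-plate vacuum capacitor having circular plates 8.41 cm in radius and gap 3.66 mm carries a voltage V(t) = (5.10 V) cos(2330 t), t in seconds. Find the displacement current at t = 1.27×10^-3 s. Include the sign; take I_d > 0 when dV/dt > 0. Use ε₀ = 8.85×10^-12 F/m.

-1.16×10^-7 A

dE/dt = (V₀ω/d)·−sin(ωt) with ωt = 2.9591 rad: (5.10)(2330)(-0.1815)/(3.66×10^-3) = -5.893×10^5 V/(m·s).
I_d = ε₀ A dE/dt = (8.85×10^-12)(0.02222)(-5.893×10^5) = -1.16×10^-7 A.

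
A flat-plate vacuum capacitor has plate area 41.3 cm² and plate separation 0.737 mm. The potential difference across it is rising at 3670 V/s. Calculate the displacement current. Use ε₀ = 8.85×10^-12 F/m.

The field between the plates is E = V/d, so dE/dt = (3670)/(7.37×10^-4 m) = 4.980×10^6 V/(m·s).
I_d = ε₀ A (dE/dt) = (8.85×10^-12)(4.13×10^-3)(4.980×10^6) = 1.82×10^-7 A.

1.82×10^-7 A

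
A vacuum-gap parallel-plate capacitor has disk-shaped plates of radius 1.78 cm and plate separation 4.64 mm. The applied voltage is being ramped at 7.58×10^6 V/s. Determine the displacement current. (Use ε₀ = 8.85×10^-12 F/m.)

C = ε₀A/d = (8.85×10^-12)(9.954×10^-4)/(4.64×10^-3) = 1.899×10^-12 F.
I_d = C dV/dt = (1.899×10^-12)(7.58×10^6) = 1.44×10^-5 A.

1.44×10^-5 A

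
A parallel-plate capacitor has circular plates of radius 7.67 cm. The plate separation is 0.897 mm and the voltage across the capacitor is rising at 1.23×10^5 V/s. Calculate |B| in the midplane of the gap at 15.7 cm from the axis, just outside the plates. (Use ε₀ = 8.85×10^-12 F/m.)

With E = V/d, dE/dt = 1.371×10^8 V/(m·s) and πR² = 0.01848 m², giving I_d = ε₀ πR² dE/dt = 2.242×10^-5 A.
Outside the plates the loop encloses all of I_d, so B·2πr = μ₀ I_d and B = 2.86×10^-11 T.

2.86×10^-11 T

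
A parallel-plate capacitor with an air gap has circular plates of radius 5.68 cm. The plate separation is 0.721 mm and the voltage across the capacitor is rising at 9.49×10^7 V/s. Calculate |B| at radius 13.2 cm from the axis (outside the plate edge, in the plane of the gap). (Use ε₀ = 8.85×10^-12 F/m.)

With E = V/d, dE/dt = 1.316×10^11 V/(m·s) and πR² = 0.01014 m², giving I_d = ε₀ πR² dE/dt = 0.01181 A.
For r ≥ R the full I_d is enclosed: B = μ₀ I_d/(2πr) = (4π×10^-7)(0.01181)/(2π·0.132) = 1.79×10^-8 T.

1.79×10^-8 T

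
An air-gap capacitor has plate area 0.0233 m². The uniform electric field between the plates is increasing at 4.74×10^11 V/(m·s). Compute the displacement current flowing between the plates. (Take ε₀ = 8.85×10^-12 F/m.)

I_d = ε₀ A (dE/dt) = (8.85×10^-12)(0.0233 m²)(4.74×10^11) = 0.0977 A.

0.0977 A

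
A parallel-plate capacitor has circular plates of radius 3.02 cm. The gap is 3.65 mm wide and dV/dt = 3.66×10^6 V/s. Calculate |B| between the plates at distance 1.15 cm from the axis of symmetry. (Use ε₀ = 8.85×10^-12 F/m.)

6.41×10^-11 T

With E = V/d, dE/dt = 1.003×10^9 V/(m·s) and πR² = 2.865×10^-3 m², giving I_d = ε₀ πR² dE/dt = 2.543×10^-5 A.
For r < R the Ampère–Maxwell law gives B(2πr) = μ₀ I_d (r²/R²), so B = μ₀ I_d r/(2πR²) = (4π×10^-7)(2.543×10^-5)(0.0115)/(2π·0.0302²) = 6.41×10^-11 T.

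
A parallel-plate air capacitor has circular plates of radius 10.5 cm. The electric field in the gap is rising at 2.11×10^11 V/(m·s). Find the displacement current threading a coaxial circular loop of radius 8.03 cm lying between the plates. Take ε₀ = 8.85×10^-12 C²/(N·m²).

I_d = ε₀ dΦ_E/dt = ε₀ πR² (dE/dt) = (8.85×10^-12)(0.03464)(2.11×10^11) = 0.06469 A through the full plate area.
Since J_d is uniform, the enclosed fraction is (r/R)² = 0.5849, giving I_d,enc = 0.0378 A.

0.0378 A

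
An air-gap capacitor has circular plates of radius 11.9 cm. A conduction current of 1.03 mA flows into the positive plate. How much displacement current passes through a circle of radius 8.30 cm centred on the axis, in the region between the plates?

5.01×10^-4 A

No conduction current crosses the gap, so I_d there equals the 1.03×10^-3 A in the leads.
Through an area πr² the displacement current is I_d·(πr²/πR²) = I_d (r/R)² = 5.01×10^-4 A.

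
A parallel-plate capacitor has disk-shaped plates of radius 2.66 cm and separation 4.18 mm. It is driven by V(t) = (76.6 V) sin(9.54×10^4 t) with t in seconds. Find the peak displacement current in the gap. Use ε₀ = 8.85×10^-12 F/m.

3.44×10^-5 A

C = ε₀A/d = (8.85×10^-12)(2.223×10^-3)/(4.18×10^-3) = 4.707×10^-12 F; ω = 9.54×10^4 rad/s.
I_d = C dV/dt, so |I_d|_max = C V₀ ω = (4.707×10^-12)(76.6)(9.54×10^4) = 3.44×10^-5 A.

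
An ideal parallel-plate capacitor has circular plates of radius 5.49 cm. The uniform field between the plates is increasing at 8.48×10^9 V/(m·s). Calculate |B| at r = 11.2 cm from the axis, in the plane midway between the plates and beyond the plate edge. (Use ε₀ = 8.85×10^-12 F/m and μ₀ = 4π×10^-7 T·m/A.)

1.27×10^-9 T

Total displacement current: I_d = ε₀(πR²)(dE/dt) = (8.85×10^-12)(9.469×10^-3)(8.48×10^9) = 7.106×10^-4 A.
Outside the plates the loop encloses all of I_d, so B·2πr = μ₀ I_d and B = 1.27×10^-9 T.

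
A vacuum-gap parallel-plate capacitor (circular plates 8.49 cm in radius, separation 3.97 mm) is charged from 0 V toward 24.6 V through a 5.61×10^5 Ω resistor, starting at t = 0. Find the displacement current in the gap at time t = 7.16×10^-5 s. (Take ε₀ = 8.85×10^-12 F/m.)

3.50×10^-6 A

With C = ε₀A/d = (8.85×10^-12)(0.02264)/(3.97×10^-3) = 5.047×10^-11 F, the time constant is τ = RC = 2.831×10^-5 s, so t/τ = 2.529 and e^(−t/τ) = 0.07974.
I_d = I_cond = (V₀/R) e^(−t/τ) = (4.385×10^-5)(0.07974) = 3.50×10^-6 A.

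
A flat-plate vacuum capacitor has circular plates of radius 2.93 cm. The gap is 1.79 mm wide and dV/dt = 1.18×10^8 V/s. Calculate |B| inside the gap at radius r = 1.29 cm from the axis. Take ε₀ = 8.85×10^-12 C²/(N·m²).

4.73×10^-9 T

dE/dt = (dV/dt)/d = 6.592×10^10 V/(m·s); I_d = ε₀(πR²)(dE/dt) = (8.85×10^-12)(2.697×10^-3)(6.592×10^10) = 1.573×10^-3 A.
For r < R the Ampère–Maxwell law gives B(2πr) = μ₀ I_d (r²/R²), so B = μ₀ I_d r/(2πR²) = (4π×10^-7)(1.573×10^-3)(0.0129)/(2π·0.0293²) = 4.73×10^-9 T.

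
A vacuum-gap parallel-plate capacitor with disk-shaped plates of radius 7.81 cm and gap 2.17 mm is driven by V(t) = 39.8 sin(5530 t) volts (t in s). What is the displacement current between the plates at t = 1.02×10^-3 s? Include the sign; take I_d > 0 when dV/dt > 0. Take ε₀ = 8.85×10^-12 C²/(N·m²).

1.38×10^-5 A

dV/dt = (39.8)(5530)·cos(5.6406) = 1.762×10^5 V/s.
I_d = C dV/dt with C = ε₀A/d = (8.85×10^-12)(0.01916)/(2.17×10^-3) = 7.814×10^-11 F, so I_d = (7.814×10^-11)(1.762×10^5) = 1.38×10^-5 A.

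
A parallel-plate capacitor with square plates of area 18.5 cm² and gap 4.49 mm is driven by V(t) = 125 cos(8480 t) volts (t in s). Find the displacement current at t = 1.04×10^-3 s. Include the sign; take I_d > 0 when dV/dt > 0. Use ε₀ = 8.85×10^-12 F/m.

-2.20×10^-6 A

C = ε₀A/d = (8.85×10^-12)(1.85×10^-3)/(4.49×10^-3) = 3.646×10^-12 F. dV/dt = V₀ω·−sin(ωt); at ωt = 8.8192 rad this factor is -0.5692.
I_d = C dV/dt = (3.646×10^-12)(125)(8480)(-0.5692) = -2.20×10^-6 A.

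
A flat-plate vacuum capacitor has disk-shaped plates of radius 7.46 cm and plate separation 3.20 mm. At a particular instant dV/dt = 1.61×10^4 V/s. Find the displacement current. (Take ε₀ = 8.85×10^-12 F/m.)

7.78×10^-7 A

The field between the plates is E = V/d, so dE/dt = (1.61×10^4)/(3.20×10^-3 m) = 5.031×10^6 V/(m·s).
I_d = ε₀ A (dE/dt) = (8.85×10^-12)(0.01748)(5.031×10^6) = 7.78×10^-7 A.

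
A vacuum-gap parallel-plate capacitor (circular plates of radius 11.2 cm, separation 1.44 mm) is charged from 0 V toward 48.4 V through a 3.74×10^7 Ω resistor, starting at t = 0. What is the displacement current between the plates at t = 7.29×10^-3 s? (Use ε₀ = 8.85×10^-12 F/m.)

5.79×10^-7 A

C = ε₀A/d = (8.85×10^-12)(0.03941)/(1.44×10^-3) = 2.422×10^-10 F, so τ = RC = 9.058×10^-3 s.
The conduction current is I(t) = (V₀/R) e^(−t/τ), and the displacement current between the plates equals it.
t/τ = 0.8048; I_d = (48.4/3.74×10^7) · e^(−0.8048) = (1.294×10^-6)(0.4472) = 5.79×10^-7 A.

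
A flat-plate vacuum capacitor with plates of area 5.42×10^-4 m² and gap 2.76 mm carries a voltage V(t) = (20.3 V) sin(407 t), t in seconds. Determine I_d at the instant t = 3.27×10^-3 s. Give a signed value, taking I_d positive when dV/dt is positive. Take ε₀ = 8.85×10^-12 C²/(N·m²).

3.41×10^-9 A

dE/dt = (V₀ω/d)·cos(ωt) with ωt = 1.33089 rad: (20.3)(407)(0.2376)/(2.76×10^-3) = 7.113×10^5 V/(m·s).
I_d = ε₀ A dE/dt = (8.85×10^-12)(5.42×10^-4)(7.113×10^5) = 3.41×10^-9 A.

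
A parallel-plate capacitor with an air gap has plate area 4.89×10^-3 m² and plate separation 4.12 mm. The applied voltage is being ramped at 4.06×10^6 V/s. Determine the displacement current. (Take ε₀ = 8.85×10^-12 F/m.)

4.26×10^-5 A

The displacement current equals the charging current C dV/dt. With C = ε₀A/d = (8.85×10^-12)(4.89×10^-3)/(4.12×10^-3) = 1.050×10^-11 F, I_d = (1.050×10^-11)(4.06×10^6) = 4.26×10^-5 A.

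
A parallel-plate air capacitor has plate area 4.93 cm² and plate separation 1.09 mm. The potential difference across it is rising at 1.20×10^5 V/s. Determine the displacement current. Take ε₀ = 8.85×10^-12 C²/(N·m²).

4.80×10^-7 A

The field between the plates is E = V/d, so dE/dt = (1.20×10^5)/(1.09×10^-3 m) = 1.101×10^8 V/(m·s).
I_d = ε₀ A (dE/dt) = (8.85×10^-12)(4.93×10^-4)(1.101×10^8) = 4.80×10^-7 A.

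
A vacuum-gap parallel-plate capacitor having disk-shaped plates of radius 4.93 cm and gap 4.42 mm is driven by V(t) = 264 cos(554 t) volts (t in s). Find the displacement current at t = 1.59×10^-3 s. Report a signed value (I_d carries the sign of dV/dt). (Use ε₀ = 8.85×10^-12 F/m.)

dE/dt = (V₀ω/d)·−sin(ωt) with ωt = 0.88086 rad: (264)(554)(-0.7713)/(4.42×10^-3) = -2.552×10^7 V/(m·s).
I_d = ε₀ A dE/dt = (8.85×10^-12)(7.636×10^-3)(-2.552×10^7) = -1.72×10^-6 A.

-1.72×10^-6 A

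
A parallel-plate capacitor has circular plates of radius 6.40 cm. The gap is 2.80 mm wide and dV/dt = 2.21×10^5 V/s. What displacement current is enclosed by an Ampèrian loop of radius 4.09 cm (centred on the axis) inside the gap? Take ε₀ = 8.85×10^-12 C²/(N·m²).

3.67×10^-6 A

With E = V/d, dE/dt = 7.893×10^7 V/(m·s) and πR² = 0.01287 m², giving I_d = ε₀ πR² dE/dt = 8.990×10^-6 A.
Since J_d is uniform, the enclosed fraction is (r/R)² = 0.4084, giving I_d,enc = 3.67×10^-6 A.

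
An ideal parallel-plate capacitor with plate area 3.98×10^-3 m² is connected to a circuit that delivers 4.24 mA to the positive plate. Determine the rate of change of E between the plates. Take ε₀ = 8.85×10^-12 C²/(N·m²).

1.20×10^11 V/(m·s)

Charge continuity gives I_d = I = 4.24×10^-3 A between the plates.
Since I_d = ε₀ A dE/dt, dE/dt = I_d/(ε₀A) = (4.24×10^-3)/((8.85×10^-12)(3.98×10^-3)) = 1.20×10^11 V/(m·s).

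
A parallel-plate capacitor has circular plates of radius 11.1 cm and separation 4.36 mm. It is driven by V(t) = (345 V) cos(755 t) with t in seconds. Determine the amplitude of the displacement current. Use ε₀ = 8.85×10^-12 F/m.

2.05×10^-5 A

The displacement current equals the conduction current C dV/dt, which peaks at C V₀ ω.
With C = ε₀A/d = (8.85×10^-12)(0.03871)/(4.36×10^-3) = 7.857×10^-11 F and ω = 755 rad/s, I_d,max = (7.857×10^-11)(345)(755) = 2.05×10^-5 A.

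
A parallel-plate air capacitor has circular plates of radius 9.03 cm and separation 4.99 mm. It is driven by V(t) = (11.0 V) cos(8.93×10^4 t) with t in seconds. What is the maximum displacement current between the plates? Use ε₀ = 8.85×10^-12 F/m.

4.46×10^-5 A

The displacement current equals the conduction current C dV/dt, which peaks at C V₀ ω.
With C = ε₀A/d = (8.85×10^-12)(0.02562)/(4.99×10^-3) = 4.544×10^-11 F and ω = 8.93×10^4 rad/s, I_d,max = (4.544×10^-11)(11.0)(8.93×10^4) = 4.46×10^-5 A.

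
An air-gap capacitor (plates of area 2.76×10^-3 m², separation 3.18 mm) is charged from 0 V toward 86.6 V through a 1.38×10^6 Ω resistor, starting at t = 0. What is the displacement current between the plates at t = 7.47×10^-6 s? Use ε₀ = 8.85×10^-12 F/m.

3.10×10^-5 A

C = ε₀A/d = (8.85×10^-12)(2.76×10^-3)/(3.18×10^-3) = 7.681×10^-12 F, so τ = RC = 1.060×10^-5 s.
The conduction current is I(t) = (V₀/R) e^(−t/τ), and the displacement current between the plates equals it.
t/τ = 0.7047; I_d = (86.6/1.38×10^6) · e^(−0.7047) = (6.275×10^-5)(0.4943) = 3.10×10^-5 A.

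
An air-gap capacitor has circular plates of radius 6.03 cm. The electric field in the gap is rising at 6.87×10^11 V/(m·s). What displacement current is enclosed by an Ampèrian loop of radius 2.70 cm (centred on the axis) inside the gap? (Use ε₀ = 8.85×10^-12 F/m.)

Through the whole plate area (πR² = 0.01142 m²), I_d = ε₀ πR² dE/dt = 0.06943 A.
Through an area πr² the displacement current is I_d·(πr²/πR²) = I_d (r/R)² = 0.0139 A.

0.0139 A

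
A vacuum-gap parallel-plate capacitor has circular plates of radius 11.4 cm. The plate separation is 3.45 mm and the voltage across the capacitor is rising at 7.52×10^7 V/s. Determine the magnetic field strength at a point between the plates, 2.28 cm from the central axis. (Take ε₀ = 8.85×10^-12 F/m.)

dE/dt = (dV/dt)/d = 2.180×10^10 V/(m·s); I_d = ε₀(πR²)(dE/dt) = (8.85×10^-12)(0.04083)(2.180×10^10) = 7.877×10^-3 A.
For r < R the Ampère–Maxwell law gives B(2πr) = μ₀ I_d (r²/R²), so B = μ₀ I_d r/(2πR²) = (4π×10^-7)(7.877×10^-3)(0.0228)/(2π·0.114²) = 2.76×10^-9 T.

2.76×10^-9 T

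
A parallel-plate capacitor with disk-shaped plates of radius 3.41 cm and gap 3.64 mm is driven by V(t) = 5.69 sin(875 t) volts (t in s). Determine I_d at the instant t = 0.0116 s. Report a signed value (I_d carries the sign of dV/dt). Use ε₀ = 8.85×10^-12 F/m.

-3.31×10^-8 A

dE/dt = (V₀ω/d)·cos(ωt) with ωt = 10.15 rad: (5.69)(875)(-0.7484)/(3.64×10^-3) = -1.024×10^6 V/(m·s).
I_d = ε₀ A dE/dt = (8.85×10^-12)(3.653×10^-3)(-1.024×10^6) = -3.31×10^-8 A.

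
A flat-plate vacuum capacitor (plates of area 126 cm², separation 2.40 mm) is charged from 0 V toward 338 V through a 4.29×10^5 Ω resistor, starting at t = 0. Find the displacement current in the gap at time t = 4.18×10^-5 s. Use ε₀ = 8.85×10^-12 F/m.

9.68×10^-5 A

C = ε₀A/d = (8.85×10^-12)(0.0126)/(2.40×10^-3) = 4.646×10^-11 F and τ = RC = 1.993×10^-5 s. I_d in the gap equals the RC charging current.
I_d(t) = (V₀/R) e^(−t/τ) = 7.879×10^-4 · e^(−2.097) = 9.68×10^-5 A.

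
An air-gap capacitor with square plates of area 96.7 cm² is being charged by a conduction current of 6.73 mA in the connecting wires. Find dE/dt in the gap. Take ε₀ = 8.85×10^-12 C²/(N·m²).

By continuity, I_d in the gap equals the 6.73 mA flowing in the wire.
Since I_d = ε₀ A dE/dt, dE/dt = I_d/(ε₀A) = (6.73×10^-3)/((8.85×10^-12)(9.67×10^-3)) = 7.86×10^10 V/(m·s).

7.86×10^10 V/(m·s)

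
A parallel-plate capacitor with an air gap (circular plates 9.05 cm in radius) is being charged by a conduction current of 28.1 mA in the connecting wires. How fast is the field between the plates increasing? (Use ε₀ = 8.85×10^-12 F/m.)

1.23×10^11 V/(m·s)

Charge continuity gives I_d = I = 0.0281 A between the plates.
Inverting I_d = ε₀ A dE/dt gives dE/dt = 0.0281 / (8.85×10^-12 · 0.02573) = 1.23×10^11 V/(m·s).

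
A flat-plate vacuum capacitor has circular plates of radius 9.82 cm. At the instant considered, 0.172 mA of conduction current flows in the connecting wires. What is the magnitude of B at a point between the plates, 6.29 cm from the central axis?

2.24×10^-10 T

By continuity the displacement current in the gap matches the conduction current: I_d = 1.72×10^-4 A.
An Ampèrian loop of radius r encloses a fraction (r/R)² of I_d. Then B·2πr = μ₀ I_d (r/R)², giving B = μ₀ I_d r/(2πR²) = 2.24×10^-10 T.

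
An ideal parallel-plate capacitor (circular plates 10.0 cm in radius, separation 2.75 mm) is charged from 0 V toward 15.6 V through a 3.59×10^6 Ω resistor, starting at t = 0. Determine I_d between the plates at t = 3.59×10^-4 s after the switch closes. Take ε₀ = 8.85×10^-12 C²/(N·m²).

C = ε₀A/d = (8.85×10^-12)(0.03142)/(2.75×10^-3) = 1.011×10^-10 F and τ = RC = 3.629×10^-4 s. I_d in the gap equals the RC charging current.
I_d(t) = (V₀/R) e^(−t/τ) = 4.345×10^-6 · e^(−0.9893) = 1.62×10^-6 A.

1.62×10^-6 A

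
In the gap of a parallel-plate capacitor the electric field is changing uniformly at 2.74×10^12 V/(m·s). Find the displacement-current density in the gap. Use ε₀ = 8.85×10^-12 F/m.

24.2 A/m²

J_d = ε₀ dE/dt = (8.85×10^-12)(2.74×10^12) = 24.2 A/m².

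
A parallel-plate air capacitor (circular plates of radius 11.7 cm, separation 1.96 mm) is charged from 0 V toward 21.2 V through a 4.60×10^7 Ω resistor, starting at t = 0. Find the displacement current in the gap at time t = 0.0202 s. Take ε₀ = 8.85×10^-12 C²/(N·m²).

C = ε₀A/d = (8.85×10^-12)(0.04301)/(1.96×10^-3) = 1.942×10^-10 F and τ = RC = 8.933×10^-3 s. I_d in the gap equals the RC charging current.
I_d(t) = (V₀/R) e^(−t/τ) = 4.609×10^-7 · e^(−2.261) = 4.80×10^-8 A.

4.80×10^-8 A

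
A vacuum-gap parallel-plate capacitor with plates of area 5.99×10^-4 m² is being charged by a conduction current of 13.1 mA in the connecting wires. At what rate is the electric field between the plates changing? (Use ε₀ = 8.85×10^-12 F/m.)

The displacement current between the plates equals the conduction current, I_d = 13.1 mA.
Since I_d = ε₀ A dE/dt, dE/dt = I_d/(ε₀A) = (0.0131)/((8.85×10^-12)(5.99×10^-4)) = 2.47×10^12 V/(m·s).

2.47×10^12 V/(m·s)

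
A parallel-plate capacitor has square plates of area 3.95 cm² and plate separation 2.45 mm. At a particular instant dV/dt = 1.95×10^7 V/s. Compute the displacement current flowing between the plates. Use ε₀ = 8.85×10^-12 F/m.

2.78×10^-5 A

The field between the plates is E = V/d, so dE/dt = (1.95×10^7)/(2.45×10^-3 m) = 7.959×10^9 V/(m·s).
I_d = ε₀ A (dE/dt) = (8.85×10^-12)(3.95×10^-4)(7.959×10^9) = 2.78×10^-5 A.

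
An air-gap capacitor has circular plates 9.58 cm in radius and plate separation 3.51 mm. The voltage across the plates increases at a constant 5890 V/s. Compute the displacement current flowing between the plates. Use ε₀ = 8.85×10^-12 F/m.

The displacement current equals the charging current C dV/dt. With C = ε₀A/d = (8.85×10^-12)(0.02883)/(3.51×10^-3) = 7.269×10^-11 F, I_d = (7.269×10^-11)(5890) = 4.28×10^-7 A.

4.28×10^-7 A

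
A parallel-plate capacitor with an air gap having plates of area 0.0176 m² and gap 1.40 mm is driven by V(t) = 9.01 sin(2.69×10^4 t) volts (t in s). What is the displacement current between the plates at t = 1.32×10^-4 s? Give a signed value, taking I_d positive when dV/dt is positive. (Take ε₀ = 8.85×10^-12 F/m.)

C = ε₀A/d = (8.85×10^-12)(0.0176)/(1.40×10^-3) = 1.113×10^-10 F. dV/dt = V₀ω·cos(ωt); at ωt = 3.5508 rad this factor is -0.9174.
I_d = C dV/dt = (1.113×10^-10)(9.01)(2.69×10^4)(-0.9174) = -2.47×10^-5 A.

-2.47×10^-5 A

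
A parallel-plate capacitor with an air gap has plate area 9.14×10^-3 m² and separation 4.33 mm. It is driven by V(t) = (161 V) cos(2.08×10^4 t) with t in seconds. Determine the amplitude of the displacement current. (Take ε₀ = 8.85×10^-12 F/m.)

C = ε₀A/d = (8.85×10^-12)(9.14×10^-3)/(4.33×10^-3) = 1.868×10^-11 F; ω = 2.08×10^4 rad/s.
I_d = C dV/dt, so |I_d|_max = C V₀ ω = (1.868×10^-11)(161)(2.08×10^4) = 6.26×10^-5 A.

6.26×10^-5 A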